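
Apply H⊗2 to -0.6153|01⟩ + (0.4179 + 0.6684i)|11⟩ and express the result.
(-0.0987 + 0.3342i)|00⟩ + (0.0987 - 0.3342i)|01⟩ + (-0.5166 - 0.3342i)|10⟩ + (0.5166 + 0.3342i)|11⟩

H⊗2 gives amp(|y⟩) = (1/2) Σ_x (−1)^(x·y) amp(|x⟩), where x·y is the number of positions in which both x and y have a 1.
|00⟩: (-0.6153 + (0.4179 + 0.6684i))/2 = (-0.0987 + 0.3342i)
|01⟩: (0.6153 - (0.4179 + 0.6684i))/2 = (0.0987 - 0.3342i)
|10⟩: (-0.6153 - (0.4179 + 0.6684i))/2 = (-0.5166 - 0.3342i)
|11⟩: (0.6153 + (0.4179 + 0.6684i))/2 = (0.5166 + 0.3342i)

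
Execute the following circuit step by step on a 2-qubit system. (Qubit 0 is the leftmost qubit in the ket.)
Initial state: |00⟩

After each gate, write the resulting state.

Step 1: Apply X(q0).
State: |10⟩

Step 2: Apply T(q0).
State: (1/√2 + (1/√2)i)|10⟩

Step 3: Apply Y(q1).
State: (-1/√2 + (1/√2)i)|11⟩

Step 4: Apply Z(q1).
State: (1/√2 - (1/√2)i)|11⟩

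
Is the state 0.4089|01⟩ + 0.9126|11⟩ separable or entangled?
Separable

Writing the state as a|00⟩ + b|01⟩ + c|10⟩ + d|11⟩, it is a product state iff ad − bc = 0.
Here (a, b, c, d) = (0, 0.4089, 0, 0.9126): ad − bc = (0)(0.9126) − (0.4089)(0) = 0, so the state is separable.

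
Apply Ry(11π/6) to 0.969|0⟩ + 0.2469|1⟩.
-0.9999|0⟩ + 0.01231|1⟩

Ry(11π/6) = [[cos(θ/2), −sin(θ/2)], [sin(θ/2), cos(θ/2)]]; θ = 11π/6, cos(θ/2) ≈ -0.965926, sin(θ/2) ≈ 0.258819.
With a = amp(|0⟩) = 0.969 and b = amp(|1⟩) = 0.2469:
new amp(|0⟩) = (-0.965926)·a + (-0.258819)·b = -0.9999
new amp(|1⟩) = (0.258819)·a + (-0.965926)·b = 0.01231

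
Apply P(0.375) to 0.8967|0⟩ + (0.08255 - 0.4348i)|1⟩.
0.8967|0⟩ + (0.2361 - 0.3743i)|1⟩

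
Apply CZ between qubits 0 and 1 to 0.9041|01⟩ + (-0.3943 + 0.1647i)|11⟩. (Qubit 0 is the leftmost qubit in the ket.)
0.9041|01⟩ + (0.3943 - 0.1647i)|11⟩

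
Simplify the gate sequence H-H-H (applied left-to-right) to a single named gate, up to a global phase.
H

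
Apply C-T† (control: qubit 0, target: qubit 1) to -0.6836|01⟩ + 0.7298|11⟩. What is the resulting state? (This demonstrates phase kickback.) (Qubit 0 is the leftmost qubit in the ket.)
-0.6836|01⟩ + (0.516 - 0.516i)|11⟩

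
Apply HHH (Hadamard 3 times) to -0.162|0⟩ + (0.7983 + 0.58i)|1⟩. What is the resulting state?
(0.4499 + 0.4101i)|0⟩ + (-0.679 - 0.4101i)|1⟩

H² = I, so H^3 = H: a single Hadamard. With (a, b) = (-0.162, (0.7983 + 0.58i)), H gives ((a + b)/√2, (a − b)/√2) = ((0.4499 + 0.4101i), (-0.679 - 0.4101i)).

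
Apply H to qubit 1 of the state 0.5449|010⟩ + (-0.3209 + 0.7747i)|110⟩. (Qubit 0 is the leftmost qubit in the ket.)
0.3853|000⟩ - 0.3853|010⟩ + (-0.2269 + 0.5478i)|100⟩ + (0.2269 - 0.5478i)|110⟩

H on qubit 1 mixes each pair of kets that differ only in qubit 1: amplitudes (a, b) of (|…0…⟩, |…1…⟩) become ((a + b)/√2, (a − b)/√2). Kets absent from the input have amplitude 0.
(|000⟩, |010⟩): (a, b) = (0, 0.5449) → (0.3853, -0.3853)
(|100⟩, |110⟩): (a, b) = (0, (-0.3209 + 0.7747i)) → ((-0.2269 + 0.5478i), (0.2269 - 0.5478i))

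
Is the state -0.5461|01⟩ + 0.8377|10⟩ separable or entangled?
Entangled

Writing the state as a|00⟩ + b|01⟩ + c|10⟩ + d|11⟩, it is a product state iff ad − bc = 0.
Here (a, b, c, d) = (0, -0.5461, 0.8377, 0): ad − bc = (0)(0) − (-0.5461)(0.8377) = 0.4575 ≠ 0, so the state is entangled.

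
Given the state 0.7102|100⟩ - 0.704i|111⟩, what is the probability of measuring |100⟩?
0.5044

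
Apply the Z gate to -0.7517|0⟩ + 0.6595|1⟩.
-0.7517|0⟩ - 0.6595|1⟩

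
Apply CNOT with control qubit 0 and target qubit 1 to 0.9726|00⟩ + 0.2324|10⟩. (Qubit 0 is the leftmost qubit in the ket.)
0.9726|00⟩ + 0.2324|11⟩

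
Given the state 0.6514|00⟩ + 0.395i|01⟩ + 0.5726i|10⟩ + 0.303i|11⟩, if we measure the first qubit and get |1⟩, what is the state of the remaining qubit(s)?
0.8839i|0⟩ + 0.4677i|1⟩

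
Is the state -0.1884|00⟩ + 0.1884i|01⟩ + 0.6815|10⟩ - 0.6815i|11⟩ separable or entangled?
Separable

Writing the state as a|00⟩ + b|01⟩ + c|10⟩ + d|11⟩, it is a product state iff ad − bc = 0.
Here (a, b, c, d) = (-0.1884, 0.1884i, 0.6815, -0.6815i): ad − bc = (-0.1884)(-0.6815i) − (0.1884i)(0.6815) = 0, so the state is separable.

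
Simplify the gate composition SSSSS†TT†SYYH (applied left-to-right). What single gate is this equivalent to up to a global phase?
H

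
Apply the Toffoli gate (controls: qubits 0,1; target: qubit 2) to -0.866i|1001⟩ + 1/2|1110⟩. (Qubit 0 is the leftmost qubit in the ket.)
-0.866i|1001⟩ + 1/2|1100⟩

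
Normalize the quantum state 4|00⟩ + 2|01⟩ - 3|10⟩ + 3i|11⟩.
0.6489|00⟩ + 0.3244|01⟩ - 0.4867|10⟩ + 0.4867i|11⟩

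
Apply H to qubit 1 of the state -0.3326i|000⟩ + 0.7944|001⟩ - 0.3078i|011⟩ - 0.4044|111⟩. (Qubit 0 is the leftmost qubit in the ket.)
-0.2352i|000⟩ + (0.5617 - 0.2176i)|001⟩ - 0.2352i|010⟩ + (0.5617 + 0.2176i)|011⟩ - 0.286|101⟩ + 0.286|111⟩

H on qubit 1 mixes each pair of kets that differ only in qubit 1: amplitudes (a, b) of (|…0…⟩, |…1…⟩) become ((a + b)/√2, (a − b)/√2). Kets absent from the input have amplitude 0.
(|000⟩, |010⟩): (a, b) = (-0.3326i, 0) → (-0.2352i, -0.2352i)
(|001⟩, |011⟩): (a, b) = (0.7944, -0.3078i) → ((0.5617 - 0.2176i), (0.5617 + 0.2176i))
(|101⟩, |111⟩): (a, b) = (0, -0.4044) → (-0.286, 0.286)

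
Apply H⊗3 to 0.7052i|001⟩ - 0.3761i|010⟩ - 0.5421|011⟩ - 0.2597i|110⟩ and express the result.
(-0.1917 + 0.02454i)|000⟩ + (0.1917 - 0.4741i)|001⟩ + (0.1917 + 0.4741i)|010⟩ + (-0.1917 - 0.02454i)|011⟩ + (-0.1917 + 0.2082i)|100⟩ + (0.1917 - 0.2905i)|101⟩ + (0.1917 + 0.2905i)|110⟩ + (-0.1917 - 0.2082i)|111⟩

H⊗3 gives amp(|y⟩) = (1/2√2) Σ_x (−1)^(x·y) amp(|x⟩), where x·y is the number of positions in which both x and y have a 1.
|000⟩: (0.7052i - 0.3761i - 0.5421 - 0.2597i)/(2√2) = (-0.1917 + 0.02454i)
|001⟩: (-0.7052i - 0.3761i + 0.5421 - 0.2597i)/(2√2) = (0.1917 - 0.4741i)
|010⟩: (0.7052i + 0.3761i + 0.5421 + 0.2597i)/(2√2) = (0.1917 + 0.4741i)
|011⟩: (-0.7052i + 0.3761i - 0.5421 + 0.2597i)/(2√2) = (-0.1917 - 0.02454i)
|100⟩: (0.7052i - 0.3761i - 0.5421 + 0.2597i)/(2√2) = (-0.1917 + 0.2082i)
|101⟩: (-0.7052i - 0.3761i + 0.5421 + 0.2597i)/(2√2) = (0.1917 - 0.2905i)
|110⟩: (0.7052i + 0.3761i + 0.5421 - 0.2597i)/(2√2) = (0.1917 + 0.2905i)
|111⟩: (-0.7052i + 0.3761i - 0.5421 - 0.2597i)/(2√2) = (-0.1917 - 0.2082i)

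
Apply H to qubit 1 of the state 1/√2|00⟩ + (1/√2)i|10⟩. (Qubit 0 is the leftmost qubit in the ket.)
1/2|00⟩ + 1/2|01⟩ + (1/2)i|10⟩ + (1/2)i|11⟩

H on qubit 1 mixes each pair of kets that differ only in qubit 1: amplitudes (a, b) of (|…0…⟩, |…1…⟩) become ((a + b)/√2, (a − b)/√2). Kets absent from the input have amplitude 0.
(|00⟩, |01⟩): (a, b) = (1/√2, 0) → (1/2, 1/2)
(|10⟩, |11⟩): (a, b) = ((1/√2)i, 0) → ((1/2)i, (1/2)i)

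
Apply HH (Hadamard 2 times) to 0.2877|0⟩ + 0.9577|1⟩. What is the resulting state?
0.2877|0⟩ + 0.9577|1⟩

H² = I, so an even number of Hadamards cancels: H^2 = I and the state is unchanged.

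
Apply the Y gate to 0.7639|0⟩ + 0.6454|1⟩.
-0.6454i|0⟩ + 0.7639i|1⟩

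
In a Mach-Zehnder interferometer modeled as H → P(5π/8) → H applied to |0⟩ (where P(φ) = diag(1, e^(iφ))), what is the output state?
(0.3087 + 0.4619i)|0⟩ + (0.6913 - 0.4619i)|1⟩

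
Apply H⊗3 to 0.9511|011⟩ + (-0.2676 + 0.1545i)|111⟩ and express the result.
(0.2417 + 0.05462i)|000⟩ + (-0.2417 - 0.05462i)|001⟩ + (-0.2417 - 0.05462i)|010⟩ + (0.2417 + 0.05462i)|011⟩ + (0.4309 - 0.05462i)|100⟩ + (-0.4309 + 0.05462i)|101⟩ + (-0.4309 + 0.05462i)|110⟩ + (0.4309 - 0.05462i)|111⟩

H⊗3 gives amp(|y⟩) = (1/2√2) Σ_x (−1)^(x·y) amp(|x⟩), where x·y is the number of positions in which both x and y have a 1.
|000⟩: (0.9511 + (-0.2676 + 0.1545i))/(2√2) = (0.2417 + 0.05462i)
|001⟩: (-0.9511 - (-0.2676 + 0.1545i))/(2√2) = (-0.2417 - 0.05462i)
|010⟩: (-0.9511 - (-0.2676 + 0.1545i))/(2√2) = (-0.2417 - 0.05462i)
|011⟩: (0.9511 + (-0.2676 + 0.1545i))/(2√2) = (0.2417 + 0.05462i)
|100⟩: (0.9511 - (-0.2676 + 0.1545i))/(2√2) = (0.4309 - 0.05462i)
|101⟩: (-0.9511 + (-0.2676 + 0.1545i))/(2√2) = (-0.4309 + 0.05462i)
|110⟩: (-0.9511 + (-0.2676 + 0.1545i))/(2√2) = (-0.4309 + 0.05462i)
|111⟩: (0.9511 - (-0.2676 + 0.1545i))/(2√2) = (0.4309 - 0.05462i)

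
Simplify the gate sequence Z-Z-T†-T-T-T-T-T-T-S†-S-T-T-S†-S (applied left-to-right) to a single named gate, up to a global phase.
T†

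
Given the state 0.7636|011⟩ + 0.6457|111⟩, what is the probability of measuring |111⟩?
0.4169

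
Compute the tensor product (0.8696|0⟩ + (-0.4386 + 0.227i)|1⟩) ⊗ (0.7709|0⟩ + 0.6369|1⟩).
0.6704|00⟩ + 0.5538|01⟩ + (-0.3381 + 0.175i)|10⟩ + (-0.2793 + 0.1446i)|11⟩

amp(|b₁b₂…⟩) = product of the factor amplitudes for bits b₁, b₂, …; only kets whose every factor amplitude is nonzero survive.
|00⟩: (0.8696)(0.7709) = 0.6704
|01⟩: (0.8696)(0.6369) = 0.5538
|10⟩: (-0.4386 + 0.227i)(0.7709) = (-0.3381 + 0.175i)
|11⟩: (-0.4386 + 0.227i)(0.6369) = (-0.2793 + 0.1446i)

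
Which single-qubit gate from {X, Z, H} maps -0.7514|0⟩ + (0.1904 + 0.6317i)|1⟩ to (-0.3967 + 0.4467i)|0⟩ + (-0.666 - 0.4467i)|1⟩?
H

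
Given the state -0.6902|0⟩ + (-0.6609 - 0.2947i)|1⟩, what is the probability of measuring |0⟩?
0.4764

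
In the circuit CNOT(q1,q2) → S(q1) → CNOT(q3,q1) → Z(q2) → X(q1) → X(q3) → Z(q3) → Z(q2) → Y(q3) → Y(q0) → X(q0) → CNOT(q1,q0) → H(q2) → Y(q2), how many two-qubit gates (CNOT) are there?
3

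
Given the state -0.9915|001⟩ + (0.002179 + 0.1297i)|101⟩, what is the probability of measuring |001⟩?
0.9831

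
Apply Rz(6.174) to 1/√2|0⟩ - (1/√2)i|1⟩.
(-0.7061 - 0.03858i)|0⟩ + (0.03858 + 0.7061i)|1⟩

Rz(6.174) = [[e^(−iθ/2), 0], [0, e^(iθ/2)]] with e^(±iθ/2) = cos(θ/2) ± i·sin(θ/2); θ = 6.174, cos(θ/2) ≈ -0.99851, sin(θ/2) ≈ 0.0545655.
With a = amp(|0⟩) = 1/√2 and b = amp(|1⟩) = -(1/√2)i:
new amp(|0⟩) = (-0.99851 - 0.0545655i)·a = (-0.7061 - 0.03858i)
new amp(|1⟩) = (-0.99851 + 0.0545655i)·b = (0.03858 + 0.7061i)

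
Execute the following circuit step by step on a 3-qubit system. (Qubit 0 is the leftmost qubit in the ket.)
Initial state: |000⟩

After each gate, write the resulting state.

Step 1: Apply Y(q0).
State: i|100⟩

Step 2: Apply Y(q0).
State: |000⟩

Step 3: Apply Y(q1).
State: i|010⟩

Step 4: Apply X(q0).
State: i|110⟩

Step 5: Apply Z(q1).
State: -i|110⟩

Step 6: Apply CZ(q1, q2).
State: -i|110⟩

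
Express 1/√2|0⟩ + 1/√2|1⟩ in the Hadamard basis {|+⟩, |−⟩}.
|+⟩

With |ψ⟩ = α|0⟩ + β|1⟩, the Hadamard-basis coefficients are ⟨+|ψ⟩ = (α + β)/√2 and ⟨−|ψ⟩ = (α − β)/√2.
Here α = 1/√2, β = 1/√2: (α + β)/√2 = 1, (α − β)/√2 = 0.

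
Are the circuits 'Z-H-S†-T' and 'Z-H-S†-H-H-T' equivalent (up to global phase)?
Yes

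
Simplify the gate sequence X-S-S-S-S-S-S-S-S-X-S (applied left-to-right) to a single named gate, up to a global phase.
S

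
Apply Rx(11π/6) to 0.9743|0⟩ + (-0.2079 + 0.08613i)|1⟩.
(-0.9188 + 0.05381i)|0⟩ + (0.2008 - 0.3354i)|1⟩

Rx(11π/6) = [[cos(θ/2), −i·sin(θ/2)], [−i·sin(θ/2), cos(θ/2)]]; θ = 11π/6, cos(θ/2) ≈ -0.965926, sin(θ/2) ≈ 0.258819.
With a = amp(|0⟩) = 0.9743 and b = amp(|1⟩) = (-0.2079 + 0.08613i):
new amp(|0⟩) = (-0.965926)·a + (-0.258819i)·b = (-0.9188 + 0.05381i)
new amp(|1⟩) = (-0.258819i)·a + (-0.965926)·b = (0.2008 - 0.3354i)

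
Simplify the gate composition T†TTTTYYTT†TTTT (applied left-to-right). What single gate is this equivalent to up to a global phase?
T†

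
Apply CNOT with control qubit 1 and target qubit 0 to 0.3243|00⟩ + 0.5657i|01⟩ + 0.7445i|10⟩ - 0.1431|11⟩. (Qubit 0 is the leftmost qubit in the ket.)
0.3243|00⟩ - 0.1431|01⟩ + 0.7445i|10⟩ + 0.5657i|11⟩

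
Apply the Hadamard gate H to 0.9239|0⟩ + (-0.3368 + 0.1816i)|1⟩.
(0.4151 + 0.1284i)|0⟩ + (0.8914 - 0.1284i)|1⟩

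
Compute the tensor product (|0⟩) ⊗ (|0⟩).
|00⟩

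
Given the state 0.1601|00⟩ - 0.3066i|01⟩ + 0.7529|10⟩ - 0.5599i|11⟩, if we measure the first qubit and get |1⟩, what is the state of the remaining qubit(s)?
0.8024|0⟩ - 0.5967i|1⟩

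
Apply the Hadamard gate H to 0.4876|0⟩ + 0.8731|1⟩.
0.9622|0⟩ - 0.2726|1⟩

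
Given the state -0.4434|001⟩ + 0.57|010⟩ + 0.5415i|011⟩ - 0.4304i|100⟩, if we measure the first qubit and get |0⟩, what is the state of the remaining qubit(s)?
-0.4912|01⟩ + 0.6315|10⟩ + 0.5999i|11⟩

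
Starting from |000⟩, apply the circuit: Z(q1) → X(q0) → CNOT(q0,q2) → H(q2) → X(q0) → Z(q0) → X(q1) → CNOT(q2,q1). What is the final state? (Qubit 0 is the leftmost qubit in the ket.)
-1/√2|001⟩ + 1/√2|010⟩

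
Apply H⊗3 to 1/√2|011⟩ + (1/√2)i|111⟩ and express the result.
(0.25 + 0.25i)|000⟩ + (-0.25 - 0.25i)|001⟩ + (-0.25 - 0.25i)|010⟩ + (0.25 + 0.25i)|011⟩ + (0.25 - 0.25i)|100⟩ + (-0.25 + 0.25i)|101⟩ + (-0.25 + 0.25i)|110⟩ + (0.25 - 0.25i)|111⟩

H⊗3 gives amp(|y⟩) = (1/2√2) Σ_x (−1)^(x·y) amp(|x⟩), where x·y is the number of positions in which both x and y have a 1.
|000⟩: (1/√2 + (1/√2)i)/(2√2) = (0.25 + 0.25i)
|001⟩: (-1/√2 - (1/√2)i)/(2√2) = (-0.25 - 0.25i)
|010⟩: (-1/√2 - (1/√2)i)/(2√2) = (-0.25 - 0.25i)
|011⟩: (1/√2 + (1/√2)i)/(2√2) = (0.25 + 0.25i)
|100⟩: (1/√2 - (1/√2)i)/(2√2) = (0.25 - 0.25i)
|101⟩: (-1/√2 + (1/√2)i)/(2√2) = (-0.25 + 0.25i)
|110⟩: (-1/√2 + (1/√2)i)/(2√2) = (-0.25 + 0.25i)
|111⟩: (1/√2 - (1/√2)i)/(2√2) = (0.25 - 0.25i)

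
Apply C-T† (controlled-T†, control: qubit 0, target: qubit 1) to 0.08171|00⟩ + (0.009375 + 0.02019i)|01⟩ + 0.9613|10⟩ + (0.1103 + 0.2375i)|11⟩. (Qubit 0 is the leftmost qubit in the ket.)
0.08171|00⟩ + (0.009375 + 0.02019i)|01⟩ + 0.9613|10⟩ + (0.2459 + 0.08994i)|11⟩

C-T† leaves the control-|0⟩ kets |00⟩, |01⟩ unchanged and applies T† to qubit 1 on the control-|1⟩ pair (|10⟩, |11⟩).
T† = [[1, 0], [0, (1/√2 - (1/√2)i)]].
With a = amp(|10⟩) = 0.9613 and b = amp(|11⟩) = (0.1103 + 0.2375i):
new amp(|10⟩) = (1)·a = 0.9613
new amp(|11⟩) = (1/√2 - (1/√2)i)·b = (0.2459 + 0.08994i)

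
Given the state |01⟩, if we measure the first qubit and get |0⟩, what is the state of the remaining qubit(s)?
|1⟩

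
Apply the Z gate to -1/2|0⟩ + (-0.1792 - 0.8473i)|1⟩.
-1/2|0⟩ + (0.1792 + 0.8473i)|1⟩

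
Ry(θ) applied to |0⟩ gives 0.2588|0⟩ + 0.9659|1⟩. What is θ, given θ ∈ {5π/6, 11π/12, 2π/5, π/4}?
5π/6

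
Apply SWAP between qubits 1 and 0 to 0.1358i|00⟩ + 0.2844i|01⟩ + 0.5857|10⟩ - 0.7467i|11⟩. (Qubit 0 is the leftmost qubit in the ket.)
0.1358i|00⟩ + 0.5857|01⟩ + 0.2844i|10⟩ - 0.7467i|11⟩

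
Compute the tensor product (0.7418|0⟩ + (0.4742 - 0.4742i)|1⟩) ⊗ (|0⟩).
0.7418|00⟩ + (0.4742 - 0.4742i)|10⟩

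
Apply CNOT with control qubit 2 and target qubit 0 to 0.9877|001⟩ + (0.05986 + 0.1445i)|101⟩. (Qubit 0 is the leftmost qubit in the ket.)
(0.05986 + 0.1445i)|001⟩ + 0.9877|101⟩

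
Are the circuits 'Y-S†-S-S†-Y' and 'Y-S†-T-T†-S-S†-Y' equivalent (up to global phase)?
Yes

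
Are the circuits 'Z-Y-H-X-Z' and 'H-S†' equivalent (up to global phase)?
No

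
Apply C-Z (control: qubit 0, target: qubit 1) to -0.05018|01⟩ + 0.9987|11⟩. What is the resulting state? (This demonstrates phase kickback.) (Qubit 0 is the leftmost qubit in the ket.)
-0.05018|01⟩ - 0.9987|11⟩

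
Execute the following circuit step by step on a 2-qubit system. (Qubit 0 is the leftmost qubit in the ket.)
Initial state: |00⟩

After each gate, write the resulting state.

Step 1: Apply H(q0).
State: 1/√2|00⟩ + 1/√2|10⟩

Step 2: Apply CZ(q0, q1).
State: 1/√2|00⟩ + 1/√2|10⟩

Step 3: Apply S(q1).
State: 1/√2|00⟩ + 1/√2|10⟩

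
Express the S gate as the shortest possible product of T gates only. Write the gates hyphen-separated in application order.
T-T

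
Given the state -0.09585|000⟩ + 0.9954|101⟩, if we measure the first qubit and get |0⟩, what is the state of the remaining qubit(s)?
-|00⟩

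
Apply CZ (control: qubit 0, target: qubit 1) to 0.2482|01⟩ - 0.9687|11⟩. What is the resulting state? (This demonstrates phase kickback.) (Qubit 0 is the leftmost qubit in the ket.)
0.2482|01⟩ + 0.9687|11⟩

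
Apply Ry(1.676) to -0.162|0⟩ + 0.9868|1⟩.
-0.8419|0⟩ + 0.5397|1⟩

Ry(1.676) = [[cos(θ/2), −sin(θ/2)], [sin(θ/2), cos(θ/2)]]; θ = 1.676, cos(θ/2) ≈ 0.668951, sin(θ/2) ≈ 0.743307.
With a = amp(|0⟩) = -0.162 and b = amp(|1⟩) = 0.9868:
new amp(|0⟩) = (0.668951)·a + (-0.743307)·b = -0.8419
new amp(|1⟩) = (0.743307)·a + (0.668951)·b = 0.5397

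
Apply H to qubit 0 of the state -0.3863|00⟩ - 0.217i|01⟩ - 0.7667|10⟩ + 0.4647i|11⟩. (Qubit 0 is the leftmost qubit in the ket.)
-0.8153|00⟩ + 0.1752i|01⟩ + 0.269|10⟩ - 0.482i|11⟩

H on qubit 0 mixes each pair of kets that differ only in qubit 0: amplitudes (a, b) of (|…0…⟩, |…1…⟩) become ((a + b)/√2, (a − b)/√2). Kets absent from the input have amplitude 0.
(|00⟩, |10⟩): (a, b) = (-0.3863, -0.7667) → (-0.8153, 0.269)
(|01⟩, |11⟩): (a, b) = (-0.217i, 0.4647i) → (0.1752i, -0.482i)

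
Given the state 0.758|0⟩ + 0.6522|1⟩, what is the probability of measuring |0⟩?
0.5746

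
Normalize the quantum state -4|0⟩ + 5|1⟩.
-0.6247|0⟩ + 0.7809|1⟩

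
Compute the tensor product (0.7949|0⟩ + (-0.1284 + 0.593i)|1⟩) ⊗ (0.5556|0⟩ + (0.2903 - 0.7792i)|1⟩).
0.4416|00⟩ + (0.2308 - 0.6194i)|01⟩ + (-0.07134 + 0.3295i)|10⟩ + (0.4248 + 0.2722i)|11⟩

amp(|b₁b₂…⟩) = product of the factor amplitudes for bits b₁, b₂, …; only kets whose every factor amplitude is nonzero survive.
|00⟩: (0.7949)(0.5556) = 0.4416
|01⟩: (0.7949)(0.2903 - 0.7792i) = (0.2308 - 0.6194i)
|10⟩: (-0.1284 + 0.593i)(0.5556) = (-0.07134 + 0.3295i)
|11⟩: (-0.1284 + 0.593i)(0.2903 - 0.7792i) = (0.4248 + 0.2722i)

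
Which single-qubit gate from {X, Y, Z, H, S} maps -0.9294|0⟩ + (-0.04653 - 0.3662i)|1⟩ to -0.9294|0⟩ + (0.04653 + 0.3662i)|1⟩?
Z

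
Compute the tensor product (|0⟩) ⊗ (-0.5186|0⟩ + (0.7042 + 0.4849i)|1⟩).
-0.5186|00⟩ + (0.7042 + 0.4849i)|01⟩

amp(|b₁b₂…⟩) = product of the factor amplitudes for bits b₁, b₂, …; only kets whose every factor amplitude is nonzero survive.
|00⟩: (1)(-0.5186) = -0.5186
|01⟩: (1)(0.7042 + 0.4849i) = (0.7042 + 0.4849i)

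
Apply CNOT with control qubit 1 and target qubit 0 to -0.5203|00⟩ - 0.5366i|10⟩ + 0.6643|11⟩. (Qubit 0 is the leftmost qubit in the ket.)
-0.5203|00⟩ + 0.6643|01⟩ - 0.5366i|10⟩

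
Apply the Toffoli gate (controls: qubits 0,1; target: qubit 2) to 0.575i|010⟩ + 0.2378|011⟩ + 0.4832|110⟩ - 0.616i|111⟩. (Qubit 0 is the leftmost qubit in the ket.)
0.575i|010⟩ + 0.2378|011⟩ - 0.616i|110⟩ + 0.4832|111⟩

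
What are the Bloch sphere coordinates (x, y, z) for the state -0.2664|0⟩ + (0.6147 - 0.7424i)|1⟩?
(-0.3275, 0.3956, -0.858)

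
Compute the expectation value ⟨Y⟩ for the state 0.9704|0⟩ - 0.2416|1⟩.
0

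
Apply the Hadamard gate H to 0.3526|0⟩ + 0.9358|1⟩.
0.911|0⟩ - 0.4124|1⟩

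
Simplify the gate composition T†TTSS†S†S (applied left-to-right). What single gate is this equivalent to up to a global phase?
T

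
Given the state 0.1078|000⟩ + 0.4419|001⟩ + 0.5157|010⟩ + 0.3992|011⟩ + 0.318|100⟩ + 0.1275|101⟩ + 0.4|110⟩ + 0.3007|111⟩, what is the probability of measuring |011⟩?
0.1594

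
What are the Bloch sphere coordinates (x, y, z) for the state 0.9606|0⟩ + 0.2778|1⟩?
(0.5337, 0, 0.8456)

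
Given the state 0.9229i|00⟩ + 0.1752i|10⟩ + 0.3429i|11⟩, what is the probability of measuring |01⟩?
0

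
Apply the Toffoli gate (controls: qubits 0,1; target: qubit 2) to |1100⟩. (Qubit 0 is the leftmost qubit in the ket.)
|1110⟩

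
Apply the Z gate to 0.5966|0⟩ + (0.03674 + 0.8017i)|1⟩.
0.5966|0⟩ + (-0.03674 - 0.8017i)|1⟩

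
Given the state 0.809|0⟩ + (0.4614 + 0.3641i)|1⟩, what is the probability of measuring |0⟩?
0.6545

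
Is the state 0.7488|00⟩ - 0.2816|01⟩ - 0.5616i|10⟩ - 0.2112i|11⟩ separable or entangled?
Entangled

Writing the state as a|00⟩ + b|01⟩ + c|10⟩ + d|11⟩, it is a product state iff ad − bc = 0.
Here (a, b, c, d) = (0.7488, -0.2816, -0.5616i, -0.2112i): ad − bc = (0.7488)(-0.2112i) − (-0.2816)(-0.5616i) = -0.3163i ≠ 0, so the state is entangled.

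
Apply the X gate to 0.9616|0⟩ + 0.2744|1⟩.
0.2744|0⟩ + 0.9616|1⟩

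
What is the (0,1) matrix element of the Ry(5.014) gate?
-0.5928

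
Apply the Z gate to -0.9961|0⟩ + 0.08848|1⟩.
-0.9961|0⟩ - 0.08848|1⟩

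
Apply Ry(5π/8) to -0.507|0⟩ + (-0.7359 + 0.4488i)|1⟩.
(0.3302 - 0.3732i)|0⟩ + (-0.8304 + 0.2493i)|1⟩

Ry(5π/8) = [[cos(θ/2), −sin(θ/2)], [sin(θ/2), cos(θ/2)]]; θ = 5π/8, cos(θ/2) ≈ 0.55557, sin(θ/2) ≈ 0.83147.
With a = amp(|0⟩) = -0.507 and b = amp(|1⟩) = (-0.7359 + 0.4488i):
new amp(|0⟩) = (0.55557)·a + (-0.83147)·b = (0.3302 - 0.3732i)
new amp(|1⟩) = (0.83147)·a + (0.55557)·b = (-0.8304 + 0.2493i)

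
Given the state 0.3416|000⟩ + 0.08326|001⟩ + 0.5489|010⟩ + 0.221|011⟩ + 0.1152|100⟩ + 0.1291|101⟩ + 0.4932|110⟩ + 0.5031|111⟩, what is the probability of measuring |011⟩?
0.04884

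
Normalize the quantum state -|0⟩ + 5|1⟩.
-0.1961|0⟩ + 0.9806|1⟩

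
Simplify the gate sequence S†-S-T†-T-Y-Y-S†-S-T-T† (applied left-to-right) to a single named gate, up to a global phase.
I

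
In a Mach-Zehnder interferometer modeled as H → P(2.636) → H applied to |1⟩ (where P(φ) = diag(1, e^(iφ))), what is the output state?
(0.9374 - 0.2422i)|0⟩ + (0.06256 + 0.2422i)|1⟩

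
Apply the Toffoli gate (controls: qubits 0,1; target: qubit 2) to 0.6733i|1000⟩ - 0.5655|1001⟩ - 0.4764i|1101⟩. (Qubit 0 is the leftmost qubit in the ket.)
0.6733i|1000⟩ - 0.5655|1001⟩ - 0.4764i|1111⟩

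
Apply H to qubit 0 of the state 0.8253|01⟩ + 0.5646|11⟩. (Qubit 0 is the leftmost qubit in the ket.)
0.9828|01⟩ + 0.1843|11⟩

H on qubit 0 mixes each pair of kets that differ only in qubit 0: amplitudes (a, b) of (|…0…⟩, |…1…⟩) become ((a + b)/√2, (a − b)/√2). Kets absent from the input have amplitude 0.
(|01⟩, |11⟩): (a, b) = (0.8253, 0.5646) → (0.9828, 0.1843)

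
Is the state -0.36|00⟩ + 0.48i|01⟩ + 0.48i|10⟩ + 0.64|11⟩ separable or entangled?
Separable

Writing the state as a|00⟩ + b|01⟩ + c|10⟩ + d|11⟩, it is a product state iff ad − bc = 0.
Here (a, b, c, d) = (-0.36, 0.48i, 0.48i, 0.64): ad − bc = (-0.36)(0.64) − (0.48i)(0.48i) = 0, so the state is separable.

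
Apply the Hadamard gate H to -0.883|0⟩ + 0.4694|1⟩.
-0.2925|0⟩ - 0.9563|1⟩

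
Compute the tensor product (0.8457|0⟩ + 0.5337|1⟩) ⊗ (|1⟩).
0.8457|01⟩ + 0.5337|11⟩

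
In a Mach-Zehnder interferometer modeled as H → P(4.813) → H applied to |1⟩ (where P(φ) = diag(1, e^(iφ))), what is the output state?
(0.4498 + 0.4975i)|0⟩ + (0.5502 - 0.4975i)|1⟩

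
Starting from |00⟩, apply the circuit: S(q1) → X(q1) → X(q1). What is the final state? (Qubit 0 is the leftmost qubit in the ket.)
|00⟩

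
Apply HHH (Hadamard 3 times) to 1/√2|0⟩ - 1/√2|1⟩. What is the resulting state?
|1⟩

H² = I, so H^3 = H: a single Hadamard. With (a, b) = (1/√2, -1/√2), H gives ((a + b)/√2, (a − b)/√2) = (0, 1).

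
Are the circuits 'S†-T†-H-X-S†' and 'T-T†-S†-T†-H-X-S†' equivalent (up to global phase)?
Yes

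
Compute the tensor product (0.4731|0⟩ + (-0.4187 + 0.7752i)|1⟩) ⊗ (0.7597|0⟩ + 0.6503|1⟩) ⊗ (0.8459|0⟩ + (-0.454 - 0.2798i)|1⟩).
0.304|000⟩ + (-0.1632 - 0.1006i)|001⟩ + 0.2602|010⟩ + (-0.1397 - 0.08608i)|011⟩ + (-0.2691 + 0.4982i)|100⟩ + (0.3092 - 0.1784i)|101⟩ + (-0.2303 + 0.4264i)|110⟩ + (0.2647 - 0.1527i)|111⟩

amp(|b₁b₂…⟩) = product of the factor amplitudes for bits b₁, b₂, …; only kets whose every factor amplitude is nonzero survive.
|000⟩: (0.4731)(0.7597)(0.8459) = 0.304
|001⟩: (0.4731)(0.7597)(-0.454 - 0.2798i) = (-0.1632 - 0.1006i)
|010⟩: (0.4731)(0.6503)(0.8459) = 0.2602
|011⟩: (0.4731)(0.6503)(-0.454 - 0.2798i) = (-0.1397 - 0.08608i)
|100⟩: (-0.4187 + 0.7752i)(0.7597)(0.8459) = (-0.2691 + 0.4982i)
|101⟩: (-0.4187 + 0.7752i)(0.7597)(-0.454 - 0.2798i) = (0.3092 - 0.1784i)
|110⟩: (-0.4187 + 0.7752i)(0.6503)(0.8459) = (-0.2303 + 0.4264i)
|111⟩: (-0.4187 + 0.7752i)(0.6503)(-0.454 - 0.2798i) = (0.2647 - 0.1527i)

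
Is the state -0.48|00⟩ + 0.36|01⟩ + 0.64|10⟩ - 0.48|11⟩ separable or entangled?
Separable

Writing the state as a|00⟩ + b|01⟩ + c|10⟩ + d|11⟩, it is a product state iff ad − bc = 0.
Here (a, b, c, d) = (-0.48, 0.36, 0.64, -0.48): ad − bc = (-0.48)(-0.48) − (0.36)(0.64) = 0, so the state is separable.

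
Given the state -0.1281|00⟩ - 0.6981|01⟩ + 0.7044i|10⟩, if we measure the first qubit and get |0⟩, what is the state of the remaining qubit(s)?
-0.1805|0⟩ - 0.9836|1⟩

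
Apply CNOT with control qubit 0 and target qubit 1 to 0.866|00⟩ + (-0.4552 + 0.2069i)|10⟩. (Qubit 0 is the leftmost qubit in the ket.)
0.866|00⟩ + (-0.4552 + 0.2069i)|11⟩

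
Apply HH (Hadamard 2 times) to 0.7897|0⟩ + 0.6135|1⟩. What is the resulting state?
0.7897|0⟩ + 0.6135|1⟩

H² = I, so an even number of Hadamards cancels: H^2 = I and the state is unchanged.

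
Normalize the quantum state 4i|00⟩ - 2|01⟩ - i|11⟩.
0.8729i|00⟩ - 0.4364|01⟩ - 0.2182i|11⟩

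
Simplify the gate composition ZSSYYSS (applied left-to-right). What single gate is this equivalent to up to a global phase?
Z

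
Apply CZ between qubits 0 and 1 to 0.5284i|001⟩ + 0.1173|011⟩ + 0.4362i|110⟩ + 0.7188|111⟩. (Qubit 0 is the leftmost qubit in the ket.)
0.5284i|001⟩ + 0.1173|011⟩ - 0.4362i|110⟩ - 0.7188|111⟩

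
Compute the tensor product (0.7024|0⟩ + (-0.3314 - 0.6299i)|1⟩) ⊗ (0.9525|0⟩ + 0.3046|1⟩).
0.669|00⟩ + 0.214|01⟩ + (-0.3157 - 0.6i)|10⟩ + (-0.1009 - 0.1919i)|11⟩

amp(|b₁b₂…⟩) = product of the factor amplitudes for bits b₁, b₂, …; only kets whose every factor amplitude is nonzero survive.
|00⟩: (0.7024)(0.9525) = 0.669
|01⟩: (0.7024)(0.3046) = 0.214
|10⟩: (-0.3314 - 0.6299i)(0.9525) = (-0.3157 - 0.6i)
|11⟩: (-0.3314 - 0.6299i)(0.3046) = (-0.1009 - 0.1919i)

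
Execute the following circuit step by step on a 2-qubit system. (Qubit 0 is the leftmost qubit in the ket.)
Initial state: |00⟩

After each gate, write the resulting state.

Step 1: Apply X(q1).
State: |01⟩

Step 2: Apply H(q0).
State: 1/√2|01⟩ + 1/√2|11⟩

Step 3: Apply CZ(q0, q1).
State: 1/√2|01⟩ - 1/√2|11⟩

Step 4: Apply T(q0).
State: 1/√2|01⟩ + (-1/2 - (1/2)i)|11⟩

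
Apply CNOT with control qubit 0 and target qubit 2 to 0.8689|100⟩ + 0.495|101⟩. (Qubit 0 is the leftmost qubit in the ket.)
0.495|100⟩ + 0.8689|101⟩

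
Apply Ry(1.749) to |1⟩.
-0.7672|0⟩ + 0.6414|1⟩

Ry(1.749) = [[cos(θ/2), −sin(θ/2)], [sin(θ/2), cos(θ/2)]]; θ = 1.749, cos(θ/2) ≈ 0.641381, sin(θ/2) ≈ 0.767223.
With a = amp(|0⟩) = 0 and b = amp(|1⟩) = 1:
new amp(|0⟩) = (0.641381)·a + (-0.767223)·b = -0.7672
new amp(|1⟩) = (0.767223)·a + (0.641381)·b = 0.6414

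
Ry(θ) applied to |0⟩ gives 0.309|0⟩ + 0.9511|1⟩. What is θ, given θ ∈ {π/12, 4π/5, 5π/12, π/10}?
4π/5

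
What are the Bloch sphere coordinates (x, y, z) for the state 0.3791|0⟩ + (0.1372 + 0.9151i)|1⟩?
(0.104, 0.6938, -0.7125)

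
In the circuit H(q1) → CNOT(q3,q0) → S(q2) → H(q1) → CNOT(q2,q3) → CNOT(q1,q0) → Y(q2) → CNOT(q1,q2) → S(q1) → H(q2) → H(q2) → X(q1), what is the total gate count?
12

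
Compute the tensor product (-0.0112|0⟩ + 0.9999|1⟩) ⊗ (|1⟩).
-0.0112|01⟩ + 0.9999|11⟩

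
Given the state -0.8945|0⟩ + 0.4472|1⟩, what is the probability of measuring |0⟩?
0.8001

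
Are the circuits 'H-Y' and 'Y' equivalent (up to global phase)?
No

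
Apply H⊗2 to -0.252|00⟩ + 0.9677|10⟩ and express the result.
0.3579|00⟩ + 0.3579|01⟩ - 0.6099|10⟩ - 0.6099|11⟩

H⊗2 gives amp(|y⟩) = (1/2) Σ_x (−1)^(x·y) amp(|x⟩), where x·y is the number of positions in which both x and y have a 1.
|00⟩: (-0.252 + 0.9677)/2 = 0.3579
|01⟩: (-0.252 + 0.9677)/2 = 0.3579
|10⟩: (-0.252 - 0.9677)/2 = -0.6099
|11⟩: (-0.252 - 0.9677)/2 = -0.6099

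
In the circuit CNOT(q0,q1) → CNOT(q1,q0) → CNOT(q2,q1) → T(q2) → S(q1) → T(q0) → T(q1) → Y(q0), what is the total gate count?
8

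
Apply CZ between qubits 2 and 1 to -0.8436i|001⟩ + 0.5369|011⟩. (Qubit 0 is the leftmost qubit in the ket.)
-0.8436i|001⟩ - 0.5369|011⟩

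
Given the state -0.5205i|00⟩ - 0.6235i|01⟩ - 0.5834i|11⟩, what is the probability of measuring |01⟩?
0.3888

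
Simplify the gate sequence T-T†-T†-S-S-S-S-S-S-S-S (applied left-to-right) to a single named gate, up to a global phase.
T†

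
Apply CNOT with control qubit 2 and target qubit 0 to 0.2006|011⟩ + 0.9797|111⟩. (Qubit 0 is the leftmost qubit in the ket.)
0.9797|011⟩ + 0.2006|111⟩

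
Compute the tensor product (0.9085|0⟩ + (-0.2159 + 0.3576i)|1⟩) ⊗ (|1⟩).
0.9085|01⟩ + (-0.2159 + 0.3576i)|11⟩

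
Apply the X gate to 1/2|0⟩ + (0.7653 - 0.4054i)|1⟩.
(0.7653 - 0.4054i)|0⟩ + 1/2|1⟩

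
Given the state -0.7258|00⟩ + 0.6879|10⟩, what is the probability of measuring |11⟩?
0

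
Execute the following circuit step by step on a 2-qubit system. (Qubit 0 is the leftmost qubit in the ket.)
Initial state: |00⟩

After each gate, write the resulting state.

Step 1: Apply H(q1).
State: 1/√2|00⟩ + 1/√2|01⟩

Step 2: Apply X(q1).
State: 1/√2|00⟩ + 1/√2|01⟩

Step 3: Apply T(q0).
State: 1/√2|00⟩ + 1/√2|01⟩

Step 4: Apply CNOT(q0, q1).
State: 1/√2|00⟩ + 1/√2|01⟩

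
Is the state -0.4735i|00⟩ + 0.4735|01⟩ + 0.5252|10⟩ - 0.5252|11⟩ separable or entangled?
Entangled

Writing the state as a|00⟩ + b|01⟩ + c|10⟩ + d|11⟩, it is a product state iff ad − bc = 0.
Here (a, b, c, d) = (-0.4735i, 0.4735, 0.5252, -0.5252): ad − bc = (-0.4735i)(-0.5252) − (0.4735)(0.5252) = (-0.2487 + 0.2487i) ≠ 0, so the state is entangled.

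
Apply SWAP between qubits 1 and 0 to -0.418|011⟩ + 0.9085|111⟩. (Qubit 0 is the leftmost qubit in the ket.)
-0.418|101⟩ + 0.9085|111⟩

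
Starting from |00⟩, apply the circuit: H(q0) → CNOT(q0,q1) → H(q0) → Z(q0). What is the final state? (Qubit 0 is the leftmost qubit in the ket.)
1/2|00⟩ + 1/2|01⟩ - 1/2|10⟩ + 1/2|11⟩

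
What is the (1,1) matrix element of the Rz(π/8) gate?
(0.9808 + 0.1951i)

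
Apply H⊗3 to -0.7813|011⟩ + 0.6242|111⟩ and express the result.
-0.05554|000⟩ + 0.05554|001⟩ + 0.05554|010⟩ - 0.05554|011⟩ - 0.4969|100⟩ + 0.4969|101⟩ + 0.4969|110⟩ - 0.4969|111⟩

H⊗3 gives amp(|y⟩) = (1/2√2) Σ_x (−1)^(x·y) amp(|x⟩), where x·y is the number of positions in which both x and y have a 1.
|000⟩: (-0.7813 + 0.6242)/(2√2) = -0.05554
|001⟩: (0.7813 - 0.6242)/(2√2) = 0.05554
|010⟩: (0.7813 - 0.6242)/(2√2) = 0.05554
|011⟩: (-0.7813 + 0.6242)/(2√2) = -0.05554
|100⟩: (-0.7813 - 0.6242)/(2√2) = -0.4969
|101⟩: (0.7813 + 0.6242)/(2√2) = 0.4969
|110⟩: (0.7813 + 0.6242)/(2√2) = 0.4969
|111⟩: (-0.7813 - 0.6242)/(2√2) = -0.4969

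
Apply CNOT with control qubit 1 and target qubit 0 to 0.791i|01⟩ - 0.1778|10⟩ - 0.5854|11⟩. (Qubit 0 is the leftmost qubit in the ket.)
-0.5854|01⟩ - 0.1778|10⟩ + 0.791i|11⟩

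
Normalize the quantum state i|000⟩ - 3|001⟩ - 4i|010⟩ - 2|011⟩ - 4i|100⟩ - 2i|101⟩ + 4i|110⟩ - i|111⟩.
0.1222i|000⟩ - 0.3665|001⟩ - 0.4887i|010⟩ - 0.2443|011⟩ - 0.4887i|100⟩ - 0.2443i|101⟩ + 0.4887i|110⟩ - 0.1222i|111⟩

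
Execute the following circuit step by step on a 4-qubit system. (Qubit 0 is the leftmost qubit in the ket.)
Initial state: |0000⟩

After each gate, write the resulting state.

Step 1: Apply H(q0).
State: 1/√2|0000⟩ + 1/√2|1000⟩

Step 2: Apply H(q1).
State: 1/2|0000⟩ + 1/2|0100⟩ + 1/2|1000⟩ + 1/2|1100⟩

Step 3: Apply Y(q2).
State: (1/2)i|0010⟩ + (1/2)i|0110⟩ + (1/2)i|1010⟩ + (1/2)i|1110⟩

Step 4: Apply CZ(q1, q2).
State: (1/2)i|0010⟩ - (1/2)i|0110⟩ + (1/2)i|1010⟩ - (1/2)i|1110⟩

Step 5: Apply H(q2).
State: (1/√8)i|0000⟩ - (1/√8)i|0010⟩ - (1/√8)i|0100⟩ + (1/√8)i|0110⟩ + (1/√8)i|1000⟩ - (1/√8)i|1010⟩ - (1/√8)i|1100⟩ + (1/√8)i|1110⟩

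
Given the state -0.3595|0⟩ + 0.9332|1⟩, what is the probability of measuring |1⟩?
0.8709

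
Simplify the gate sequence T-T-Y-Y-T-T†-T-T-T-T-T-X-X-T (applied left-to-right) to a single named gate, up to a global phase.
I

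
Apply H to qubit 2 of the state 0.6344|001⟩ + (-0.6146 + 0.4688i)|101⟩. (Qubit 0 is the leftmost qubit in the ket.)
0.4486|000⟩ - 0.4486|001⟩ + (-0.4346 + 0.3315i)|100⟩ + (0.4346 - 0.3315i)|101⟩

H on qubit 2 mixes each pair of kets that differ only in qubit 2: amplitudes (a, b) of (|…0…⟩, |…1…⟩) become ((a + b)/√2, (a − b)/√2). Kets absent from the input have amplitude 0.
(|000⟩, |001⟩): (a, b) = (0, 0.6344) → (0.4486, -0.4486)
(|100⟩, |101⟩): (a, b) = (0, (-0.6146 + 0.4688i)) → ((-0.4346 + 0.3315i), (0.4346 - 0.3315i))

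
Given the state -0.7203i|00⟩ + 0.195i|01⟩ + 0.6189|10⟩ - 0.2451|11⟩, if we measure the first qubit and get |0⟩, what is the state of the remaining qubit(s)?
-0.9653i|0⟩ + 0.2613i|1⟩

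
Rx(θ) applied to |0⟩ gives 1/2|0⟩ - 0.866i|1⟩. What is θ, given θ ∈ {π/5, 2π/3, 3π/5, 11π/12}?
2π/3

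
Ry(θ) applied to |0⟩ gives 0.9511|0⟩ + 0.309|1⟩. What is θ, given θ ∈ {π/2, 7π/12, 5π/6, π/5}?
π/5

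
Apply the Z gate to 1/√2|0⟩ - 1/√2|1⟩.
1/√2|0⟩ + 1/√2|1⟩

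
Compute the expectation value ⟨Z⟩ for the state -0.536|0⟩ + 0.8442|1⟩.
-0.4254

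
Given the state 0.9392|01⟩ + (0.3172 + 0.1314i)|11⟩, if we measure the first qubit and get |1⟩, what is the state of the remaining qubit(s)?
(0.9239 + 0.3827i)|1⟩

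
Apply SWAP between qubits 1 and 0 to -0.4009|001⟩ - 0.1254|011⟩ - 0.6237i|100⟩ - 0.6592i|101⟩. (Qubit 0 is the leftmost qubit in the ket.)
-0.4009|001⟩ - 0.6237i|010⟩ - 0.6592i|011⟩ - 0.1254|101⟩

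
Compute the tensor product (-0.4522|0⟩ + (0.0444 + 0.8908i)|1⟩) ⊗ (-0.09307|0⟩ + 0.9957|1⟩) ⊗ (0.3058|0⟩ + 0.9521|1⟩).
0.01287|000⟩ + 0.04007|001⟩ - 0.1377|010⟩ - 0.4287|011⟩ + (-0.001264 - 0.02535i)|100⟩ + (-0.003934 - 0.07894i)|101⟩ + (0.01352 + 0.2712i)|110⟩ + (0.04209 + 0.8445i)|111⟩

amp(|b₁b₂…⟩) = product of the factor amplitudes for bits b₁, b₂, …; only kets whose every factor amplitude is nonzero survive.
|000⟩: (-0.4522)(-0.09307)(0.3058) = 0.01287
|001⟩: (-0.4522)(-0.09307)(0.9521) = 0.04007
|010⟩: (-0.4522)(0.9957)(0.3058) = -0.1377
|011⟩: (-0.4522)(0.9957)(0.9521) = -0.4287
|100⟩: (0.0444 + 0.8908i)(-0.09307)(0.3058) = (-0.001264 - 0.02535i)
|101⟩: (0.0444 + 0.8908i)(-0.09307)(0.9521) = (-0.003934 - 0.07894i)
|110⟩: (0.0444 + 0.8908i)(0.9957)(0.3058) = (0.01352 + 0.2712i)
|111⟩: (0.0444 + 0.8908i)(0.9957)(0.9521) = (0.04209 + 0.8445i)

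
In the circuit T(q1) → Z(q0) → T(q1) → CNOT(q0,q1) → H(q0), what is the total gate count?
5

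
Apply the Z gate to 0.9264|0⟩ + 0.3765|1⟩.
0.9264|0⟩ - 0.3765|1⟩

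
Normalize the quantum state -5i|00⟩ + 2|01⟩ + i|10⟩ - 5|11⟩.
-0.6742i|00⟩ + 0.2697|01⟩ + 0.1348i|10⟩ - 0.6742|11⟩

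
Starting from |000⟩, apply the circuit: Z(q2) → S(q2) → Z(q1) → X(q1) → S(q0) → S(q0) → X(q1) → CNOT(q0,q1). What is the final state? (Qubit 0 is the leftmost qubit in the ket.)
|000⟩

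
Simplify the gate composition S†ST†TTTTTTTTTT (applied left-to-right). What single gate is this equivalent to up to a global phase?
T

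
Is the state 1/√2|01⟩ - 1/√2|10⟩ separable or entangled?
Entangled

Writing the state as a|00⟩ + b|01⟩ + c|10⟩ + d|11⟩, it is a product state iff ad − bc = 0.
Here (a, b, c, d) = (0, 1/√2, -1/√2, 0): ad − bc = (0)(0) − (1/√2)(-1/√2) = 1/2 ≠ 0, so the state is entangled.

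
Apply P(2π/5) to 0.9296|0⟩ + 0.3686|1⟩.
0.9296|0⟩ + (0.1139 + 0.3506i)|1⟩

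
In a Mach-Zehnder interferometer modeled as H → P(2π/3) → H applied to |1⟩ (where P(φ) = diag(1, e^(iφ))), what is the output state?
(0.75 - 0.433i)|0⟩ + (0.25 + 0.433i)|1⟩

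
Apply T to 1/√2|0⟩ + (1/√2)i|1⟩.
1/√2|0⟩ + (-1/2 + (1/2)i)|1⟩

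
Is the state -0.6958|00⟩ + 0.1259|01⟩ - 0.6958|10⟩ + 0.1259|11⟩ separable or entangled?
Separable

Writing the state as a|00⟩ + b|01⟩ + c|10⟩ + d|11⟩, it is a product state iff ad − bc = 0.
Here (a, b, c, d) = (-0.6958, 0.1259, -0.6958, 0.1259): ad − bc = (-0.6958)(0.1259) − (0.1259)(-0.6958) = 0, so the state is separable.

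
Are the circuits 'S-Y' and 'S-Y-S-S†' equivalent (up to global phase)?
Yes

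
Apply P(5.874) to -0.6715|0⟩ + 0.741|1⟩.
-0.6715|0⟩ + (0.6798 - 0.2948i)|1⟩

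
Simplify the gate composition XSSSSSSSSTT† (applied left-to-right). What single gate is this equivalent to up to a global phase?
X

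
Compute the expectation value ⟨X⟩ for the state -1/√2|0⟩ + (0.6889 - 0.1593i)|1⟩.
-0.9743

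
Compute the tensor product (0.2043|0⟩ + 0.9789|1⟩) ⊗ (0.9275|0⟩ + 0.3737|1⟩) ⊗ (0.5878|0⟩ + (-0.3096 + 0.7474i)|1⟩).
0.1114|000⟩ + (-0.05867 + 0.1416i)|001⟩ + 0.04488|010⟩ + (-0.02364 + 0.05706i)|011⟩ + 0.5337|100⟩ + (-0.2811 + 0.6786i)|101⟩ + 0.215|110⟩ + (-0.1133 + 0.2734i)|111⟩

amp(|b₁b₂…⟩) = product of the factor amplitudes for bits b₁, b₂, …; only kets whose every factor amplitude is nonzero survive.
|000⟩: (0.2043)(0.9275)(0.5878) = 0.1114
|001⟩: (0.2043)(0.9275)(-0.3096 + 0.7474i) = (-0.05867 + 0.1416i)
|010⟩: (0.2043)(0.3737)(0.5878) = 0.04488
|011⟩: (0.2043)(0.3737)(-0.3096 + 0.7474i) = (-0.02364 + 0.05706i)
|100⟩: (0.9789)(0.9275)(0.5878) = 0.5337
|101⟩: (0.9789)(0.9275)(-0.3096 + 0.7474i) = (-0.2811 + 0.6786i)
|110⟩: (0.9789)(0.3737)(0.5878) = 0.215
|111⟩: (0.9789)(0.3737)(-0.3096 + 0.7474i) = (-0.1133 + 0.2734i)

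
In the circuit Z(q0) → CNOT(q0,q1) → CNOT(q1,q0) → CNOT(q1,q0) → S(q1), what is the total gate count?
5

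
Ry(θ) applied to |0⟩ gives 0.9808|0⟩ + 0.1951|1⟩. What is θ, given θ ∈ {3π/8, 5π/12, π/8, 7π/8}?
π/8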